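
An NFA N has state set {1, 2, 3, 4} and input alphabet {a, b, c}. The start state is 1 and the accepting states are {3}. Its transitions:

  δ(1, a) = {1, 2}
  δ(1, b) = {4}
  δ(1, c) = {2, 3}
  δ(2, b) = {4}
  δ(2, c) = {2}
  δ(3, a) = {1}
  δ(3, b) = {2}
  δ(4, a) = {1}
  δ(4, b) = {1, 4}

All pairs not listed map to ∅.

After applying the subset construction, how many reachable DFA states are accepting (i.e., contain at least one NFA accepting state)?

Start state of the DFA: {1}.
{1} --a--> {1, 2}  [new]
{1} --b--> {4}  [new]
{1} --c--> {2, 3}  [new]
{1, 2} --a--> {1, 2}  [seen]
{1, 2} --b--> {4}  [seen]
{1, 2} --c--> {2, 3}  [seen]
{4} --a--> {1}  [seen]
{4} --b--> {1, 4}  [new]
{4} --c--> ∅  [new]
{2, 3} --a--> {1}  [seen]
{2, 3} --b--> {2, 4}  [new]
{2, 3} --c--> {2}  [new]
{1, 4} --a--> {1, 2}  [seen]
{1, 4} --b--> {1, 4}  [seen]
{1, 4} --c--> {2, 3}  [seen]
∅ --a--> ∅  [seen]
∅ --b--> ∅  [seen]
∅ --c--> ∅  [seen]
{2, 4} --a--> {1}  [seen]
{2, 4} --b--> {1, 4}  [seen]
{2, 4} --c--> {2}  [seen]
{2} --a--> ∅  [seen]
{2} --b--> {4}  [seen]
{2} --c--> {2}  [seen]
Reachable DFA states: {1}, {1, 2}, {4}, {2, 3}, {1, 4}, ∅, {2, 4}, {2}.
Accepting DFA states (contain an NFA accepting state): {2, 3}.

1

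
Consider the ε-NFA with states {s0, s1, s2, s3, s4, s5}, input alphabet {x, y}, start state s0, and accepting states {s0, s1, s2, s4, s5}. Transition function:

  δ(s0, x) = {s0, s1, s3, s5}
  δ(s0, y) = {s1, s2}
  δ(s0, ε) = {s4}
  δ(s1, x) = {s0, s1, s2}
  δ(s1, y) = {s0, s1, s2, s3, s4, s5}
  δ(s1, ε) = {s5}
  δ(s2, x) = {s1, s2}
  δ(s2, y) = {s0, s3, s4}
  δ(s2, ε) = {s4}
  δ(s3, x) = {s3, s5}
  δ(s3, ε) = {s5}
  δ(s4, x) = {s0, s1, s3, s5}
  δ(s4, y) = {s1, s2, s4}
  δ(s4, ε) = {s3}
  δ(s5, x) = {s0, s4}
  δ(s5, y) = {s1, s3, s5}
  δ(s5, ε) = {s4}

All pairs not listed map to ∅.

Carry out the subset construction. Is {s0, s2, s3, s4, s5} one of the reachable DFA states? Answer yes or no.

Start state of the DFA: {s0, s3, s4, s5} (ε-closure of the NFA start).
{s0, s3, s4, s5} --x--> {s0, s1, s3, s4, s5}  [new]
{s0, s3, s4, s5} --y--> {s1, s2, s3, s4, s5}  [new]
{s0, s1, s3, s4, s5} --x--> {s0, s1, s2, s3, s4, s5}  [new]
{s0, s1, s3, s4, s5} --y--> {s0, s1, s2, s3, s4, s5}  [seen]
{s1, s2, s3, s4, s5} --x--> {s0, s1, s2, s3, s4, s5}  [seen]
{s1, s2, s3, s4, s5} --y--> {s0, s1, s2, s3, s4, s5}  [seen]
{s0, s1, s2, s3, s4, s5} --x--> {s0, s1, s2, s3, s4, s5}  [seen]
{s0, s1, s2, s3, s4, s5} --y--> {s0, s1, s2, s3, s4, s5}  [seen]
Reachable DFA states: {s0, s3, s4, s5}, {s0, s1, s3, s4, s5}, {s1, s2, s3, s4, s5}, {s0, s1, s2, s3, s4, s5}.
{s0, s2, s3, s4, s5} is not among them.

no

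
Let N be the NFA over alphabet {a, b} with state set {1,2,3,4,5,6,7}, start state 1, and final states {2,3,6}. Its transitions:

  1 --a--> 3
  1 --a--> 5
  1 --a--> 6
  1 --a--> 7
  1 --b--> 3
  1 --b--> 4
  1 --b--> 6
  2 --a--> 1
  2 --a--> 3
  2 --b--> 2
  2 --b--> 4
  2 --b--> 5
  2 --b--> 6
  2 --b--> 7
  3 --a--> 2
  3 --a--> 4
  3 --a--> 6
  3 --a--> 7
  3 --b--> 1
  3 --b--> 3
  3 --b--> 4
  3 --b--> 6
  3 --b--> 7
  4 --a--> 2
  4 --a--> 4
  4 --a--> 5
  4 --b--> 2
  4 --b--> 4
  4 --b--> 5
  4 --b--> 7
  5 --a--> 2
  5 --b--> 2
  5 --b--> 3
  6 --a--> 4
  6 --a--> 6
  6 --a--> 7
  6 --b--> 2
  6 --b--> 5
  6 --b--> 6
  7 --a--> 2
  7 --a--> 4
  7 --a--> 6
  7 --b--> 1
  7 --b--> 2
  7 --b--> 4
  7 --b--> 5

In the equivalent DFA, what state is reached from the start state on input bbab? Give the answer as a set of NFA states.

Start: {1}.
δ(1,b) = {3,4,6}.
Union: {3,4,6}.
After b: {3,4,6}.
δ(3,b) = {1,3,4,6,7}; δ(4,b) = {2,4,5,7}; δ(6,b) = {2,5,6}.
Union: {1,2,3,4,5,6,7}.
After b: {1,2,3,4,5,6,7}.
δ(1,a) = {3,5,6,7}; δ(2,a) = {1,3}; δ(3,a) = {2,4,6,7}; δ(4,a) = {2,4,5}; δ(5,a) = {2}; δ(6,a) = {4,6,7}; δ(7,a) = {2,4,6}.
Union: {1,2,3,4,5,6,7}.
After a: {1,2,3,4,5,6,7}.
δ(1,b) = {3,4,6}; δ(2,b) = {2,4,5,6,7}; δ(3,b) = {1,3,4,6,7}; δ(4,b) = {2,4,5,7}; δ(5,b) = {2,3}; δ(6,b) = {2,5,6}; δ(7,b) = {1,2,4,5}.
Union: {1,2,3,4,5,6,7}.
After b: {1,2,3,4,5,6,7}.

{1,2,3,4,5,6,7}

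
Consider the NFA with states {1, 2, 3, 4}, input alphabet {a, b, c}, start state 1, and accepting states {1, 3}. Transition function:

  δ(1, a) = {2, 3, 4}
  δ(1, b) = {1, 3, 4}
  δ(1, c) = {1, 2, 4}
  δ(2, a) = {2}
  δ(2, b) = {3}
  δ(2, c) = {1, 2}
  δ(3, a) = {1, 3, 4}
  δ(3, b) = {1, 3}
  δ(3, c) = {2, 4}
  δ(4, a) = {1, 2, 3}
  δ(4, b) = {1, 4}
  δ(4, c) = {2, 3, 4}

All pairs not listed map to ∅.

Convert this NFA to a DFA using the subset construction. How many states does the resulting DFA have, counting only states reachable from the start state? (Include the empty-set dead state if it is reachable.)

Start state of the DFA: {1}.
{1} --a--> {2, 3, 4}  [new]
{1} --b--> {1, 3, 4}  [new]
{1} --c--> {1, 2, 4}  [new]
{2, 3, 4} --a--> {1, 2, 3, 4}  [new]
{2, 3, 4} --b--> {1, 3, 4}  [seen]
{2, 3, 4} --c--> {1, 2, 3, 4}  [seen]
{1, 3, 4} --a--> {1, 2, 3, 4}  [seen]
{1, 3, 4} --b--> {1, 3, 4}  [seen]
{1, 3, 4} --c--> {1, 2, 3, 4}  [seen]
{1, 2, 4} --a--> {1, 2, 3, 4}  [seen]
{1, 2, 4} --b--> {1, 3, 4}  [seen]
{1, 2, 4} --c--> {1, 2, 3, 4}  [seen]
{1, 2, 3, 4} --a--> {1, 2, 3, 4}  [seen]
{1, 2, 3, 4} --b--> {1, 3, 4}  [seen]
{1, 2, 3, 4} --c--> {1, 2, 3, 4}  [seen]
Reachable DFA states: {1}, {2, 3, 4}, {1, 3, 4}, {1, 2, 4}, {1, 2, 3, 4}.

5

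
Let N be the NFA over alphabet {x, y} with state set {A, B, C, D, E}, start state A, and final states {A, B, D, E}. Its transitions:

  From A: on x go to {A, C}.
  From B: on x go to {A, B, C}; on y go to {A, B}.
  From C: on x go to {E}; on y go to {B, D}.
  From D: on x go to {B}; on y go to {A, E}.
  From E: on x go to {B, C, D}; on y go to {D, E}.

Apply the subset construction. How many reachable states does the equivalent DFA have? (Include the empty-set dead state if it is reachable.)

Start state of the DFA: {A}.
{A} --x--> {A, C}  [new]
{A} --y--> ∅  [new]
{A, C} --x--> {A, C, E}  [new]
{A, C} --y--> {B, D}  [new]
∅ --x--> ∅  [seen]
∅ --y--> ∅  [seen]
{A, C, E} --x--> {A, B, C, D, E}  [new]
{A, C, E} --y--> {B, D, E}  [new]
{B, D} --x--> {A, B, C}  [new]
{B, D} --y--> {A, B, E}  [new]
{A, B, C, D, E} --x--> {A, B, C, D, E}  [seen]
{A, B, C, D, E} --y--> {A, B, D, E}  [new]
{B, D, E} --x--> {A, B, C, D}  [new]
{B, D, E} --y--> {A, B, D, E}  [seen]
{A, B, C} --x--> {A, B, C, E}  [new]
{A, B, C} --y--> {A, B, D}  [new]
{A, B, E} --x--> {A, B, C, D}  [seen]
{A, B, E} --y--> {A, B, D, E}  [seen]
{A, B, D, E} --x--> {A, B, C, D}  [seen]
{A, B, D, E} --y--> {A, B, D, E}  [seen]
{A, B, C, D} --x--> {A, B, C, E}  [seen]
{A, B, C, D} --y--> {A, B, D, E}  [seen]
{A, B, C, E} --x--> {A, B, C, D, E}  [seen]
{A, B, C, E} --y--> {A, B, D, E}  [seen]
{A, B, D} --x--> {A, B, C}  [seen]
{A, B, D} --y--> {A, B, E}  [seen]
Reachable DFA states: {A}, {A, C}, ∅, {A, C, E}, {B, D}, {A, B, C, D, E}, {B, D, E}, {A, B, C}, {A, B, E}, {A, B, D, E}, {A, B, C, D}, {A, B, C, E}, {A, B, D}.

13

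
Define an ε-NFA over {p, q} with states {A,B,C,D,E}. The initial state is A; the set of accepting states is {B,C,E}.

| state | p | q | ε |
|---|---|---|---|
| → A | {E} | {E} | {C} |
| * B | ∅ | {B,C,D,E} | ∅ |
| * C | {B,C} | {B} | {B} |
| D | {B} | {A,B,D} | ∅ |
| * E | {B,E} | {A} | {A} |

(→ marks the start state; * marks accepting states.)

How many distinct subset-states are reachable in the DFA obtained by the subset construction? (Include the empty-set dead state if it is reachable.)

3

Start state of the DFA: {A,B,C} (ε-closure of the NFA start).
{A,B,C} --p--> {A,B,C,E}  [new]
{A,B,C} --q--> {A,B,C,D,E}  [new]
{A,B,C,E} --p--> {A,B,C,E}  [seen]
{A,B,C,E} --q--> {A,B,C,D,E}  [seen]
{A,B,C,D,E} --p--> {A,B,C,E}  [seen]
{A,B,C,D,E} --q--> {A,B,C,D,E}  [seen]
Reachable DFA states: {A,B,C}, {A,B,C,E}, {A,B,C,D,E}.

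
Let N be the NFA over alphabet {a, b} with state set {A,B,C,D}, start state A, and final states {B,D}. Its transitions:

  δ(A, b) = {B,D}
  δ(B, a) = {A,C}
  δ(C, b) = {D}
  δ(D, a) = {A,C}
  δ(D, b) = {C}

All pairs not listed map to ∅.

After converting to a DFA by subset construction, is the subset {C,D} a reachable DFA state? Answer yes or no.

Start state of the DFA: {A}.
{A} --a--> ∅  [new]
{A} --b--> {B,D}  [new]
∅ --a--> ∅  [seen]
∅ --b--> ∅  [seen]
{B,D} --a--> {A,C}  [new]
{B,D} --b--> {C}  [new]
{A,C} --a--> ∅  [seen]
{A,C} --b--> {B,D}  [seen]
{C} --a--> ∅  [seen]
{C} --b--> {D}  [new]
{D} --a--> {A,C}  [seen]
{D} --b--> {C}  [seen]
Reachable DFA states: {A}, ∅, {B,D}, {A,C}, {C}, {D}.
{C,D} is not among them.

no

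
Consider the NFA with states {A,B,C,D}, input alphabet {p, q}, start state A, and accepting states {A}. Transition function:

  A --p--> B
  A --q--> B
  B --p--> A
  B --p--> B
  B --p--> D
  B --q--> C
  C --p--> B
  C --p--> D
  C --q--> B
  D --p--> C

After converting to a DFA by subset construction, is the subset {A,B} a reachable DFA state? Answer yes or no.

no

Start state of the DFA: {A}.
{A} --p--> {B}  [new]
{A} --q--> {B}  [seen]
{B} --p--> {A,B,D}  [new]
{B} --q--> {C}  [new]
{A,B,D} --p--> {A,B,C,D}  [new]
{A,B,D} --q--> {B,C}  [new]
{C} --p--> {B,D}  [new]
{C} --q--> {B}  [seen]
{A,B,C,D} --p--> {A,B,C,D}  [seen]
{A,B,C,D} --q--> {B,C}  [seen]
{B,C} --p--> {A,B,D}  [seen]
{B,C} --q--> {B,C}  [seen]
{B,D} --p--> {A,B,C,D}  [seen]
{B,D} --q--> {C}  [seen]
Reachable DFA states: {A}, {B}, {A,B,D}, {C}, {A,B,C,D}, {B,C}, {B,D}.
{A,B} is not among them.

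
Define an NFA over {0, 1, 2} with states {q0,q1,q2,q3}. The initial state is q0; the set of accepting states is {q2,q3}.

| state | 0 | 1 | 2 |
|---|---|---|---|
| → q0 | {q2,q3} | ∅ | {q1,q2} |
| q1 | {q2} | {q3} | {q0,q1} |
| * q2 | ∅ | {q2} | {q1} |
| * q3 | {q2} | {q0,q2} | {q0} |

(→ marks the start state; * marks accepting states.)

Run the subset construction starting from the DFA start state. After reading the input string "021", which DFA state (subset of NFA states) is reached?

Start: {q0}.
δ(q0,0) = {q2,q3}.
Union: {q2,q3}.
After 0: {q2,q3}.
δ(q2,2) = {q1}; δ(q3,2) = {q0}.
Union: {q0,q1}.
After 2: {q0,q1}.
δ(q0,1) = ∅; δ(q1,1) = {q3}.
Union: {q3}.
After 1: {q3}.

{q3}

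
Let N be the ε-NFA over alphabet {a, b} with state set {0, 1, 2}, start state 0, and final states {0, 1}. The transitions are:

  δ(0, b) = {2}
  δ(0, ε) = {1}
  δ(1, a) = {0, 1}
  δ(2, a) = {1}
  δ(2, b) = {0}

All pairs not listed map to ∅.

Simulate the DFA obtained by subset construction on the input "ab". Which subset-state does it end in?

Start: {0, 1}.
δ(0,a) = ∅; δ(1,a) = {0, 1}.
Union: {0, 1}.
After a: {0, 1}.
δ(0,b) = {2}; δ(1,b) = ∅.
Union: {2}.
After b: {2}.

{2}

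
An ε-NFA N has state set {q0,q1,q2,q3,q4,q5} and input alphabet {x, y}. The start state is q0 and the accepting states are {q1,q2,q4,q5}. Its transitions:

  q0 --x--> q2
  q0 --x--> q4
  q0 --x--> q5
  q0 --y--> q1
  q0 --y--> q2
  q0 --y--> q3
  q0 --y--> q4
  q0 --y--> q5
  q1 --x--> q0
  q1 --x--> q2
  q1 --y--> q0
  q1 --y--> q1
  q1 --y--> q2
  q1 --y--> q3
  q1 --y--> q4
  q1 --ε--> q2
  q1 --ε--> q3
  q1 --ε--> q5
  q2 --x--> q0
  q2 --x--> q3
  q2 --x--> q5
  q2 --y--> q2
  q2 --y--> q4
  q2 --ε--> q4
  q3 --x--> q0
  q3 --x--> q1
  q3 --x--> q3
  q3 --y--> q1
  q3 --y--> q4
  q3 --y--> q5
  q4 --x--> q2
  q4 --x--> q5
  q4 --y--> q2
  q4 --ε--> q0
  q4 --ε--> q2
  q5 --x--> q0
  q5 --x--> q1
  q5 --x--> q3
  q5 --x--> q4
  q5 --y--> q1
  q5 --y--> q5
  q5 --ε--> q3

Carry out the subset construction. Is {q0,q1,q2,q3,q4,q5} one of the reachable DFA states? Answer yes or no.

yes

Start state of the DFA: {q0} (ε-closure of the NFA start).
{q0} --x--> {q0,q2,q3,q4,q5}  [new]
{q0} --y--> {q0,q1,q2,q3,q4,q5}  [new]
{q0,q2,q3,q4,q5} --x--> {q0,q1,q2,q3,q4,q5}  [seen]
{q0,q2,q3,q4,q5} --y--> {q0,q1,q2,q3,q4,q5}  [seen]
{q0,q1,q2,q3,q4,q5} --x--> {q0,q1,q2,q3,q4,q5}  [seen]
{q0,q1,q2,q3,q4,q5} --y--> {q0,q1,q2,q3,q4,q5}  [seen]
Reachable DFA states: {q0}, {q0,q2,q3,q4,q5}, {q0,q1,q2,q3,q4,q5}.
{q0,q1,q2,q3,q4,q5} is among them.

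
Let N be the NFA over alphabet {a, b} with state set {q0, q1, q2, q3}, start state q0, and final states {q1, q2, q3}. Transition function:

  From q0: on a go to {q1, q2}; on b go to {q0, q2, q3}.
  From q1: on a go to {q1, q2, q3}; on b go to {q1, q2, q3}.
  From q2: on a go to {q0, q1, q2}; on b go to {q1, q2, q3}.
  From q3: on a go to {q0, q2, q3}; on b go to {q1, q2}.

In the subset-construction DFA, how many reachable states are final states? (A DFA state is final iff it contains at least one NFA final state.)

4

Start state of the DFA: {q0}.
{q0} --a--> {q1, q2}  [new]
{q0} --b--> {q0, q2, q3}  [new]
{q1, q2} --a--> {q0, q1, q2, q3}  [new]
{q1, q2} --b--> {q1, q2, q3}  [new]
{q0, q2, q3} --a--> {q0, q1, q2, q3}  [seen]
{q0, q2, q3} --b--> {q0, q1, q2, q3}  [seen]
{q0, q1, q2, q3} --a--> {q0, q1, q2, q3}  [seen]
{q0, q1, q2, q3} --b--> {q0, q1, q2, q3}  [seen]
{q1, q2, q3} --a--> {q0, q1, q2, q3}  [seen]
{q1, q2, q3} --b--> {q1, q2, q3}  [seen]
Reachable DFA states: {q0}, {q1, q2}, {q0, q2, q3}, {q0, q1, q2, q3}, {q1, q2, q3}.
Accepting DFA states (contain an NFA accepting state): {q1, q2}, {q0, q2, q3}, {q0, q1, q2, q3}, {q1, q2, q3}.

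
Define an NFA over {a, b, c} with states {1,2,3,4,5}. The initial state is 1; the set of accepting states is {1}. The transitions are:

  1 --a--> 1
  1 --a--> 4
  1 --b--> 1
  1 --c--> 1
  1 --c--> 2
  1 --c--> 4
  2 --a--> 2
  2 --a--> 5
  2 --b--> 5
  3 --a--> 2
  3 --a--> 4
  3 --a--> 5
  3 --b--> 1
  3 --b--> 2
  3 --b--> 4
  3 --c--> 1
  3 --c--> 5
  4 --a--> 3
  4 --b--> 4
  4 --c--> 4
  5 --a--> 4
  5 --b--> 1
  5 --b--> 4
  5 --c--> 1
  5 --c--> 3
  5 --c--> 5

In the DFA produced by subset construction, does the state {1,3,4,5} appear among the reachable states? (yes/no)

no

Start state of the DFA: {1}.
{1} --a--> {1,4}  [new]
{1} --b--> {1}  [seen]
{1} --c--> {1,2,4}  [new]
{1,4} --a--> {1,3,4}  [new]
{1,4} --b--> {1,4}  [seen]
{1,4} --c--> {1,2,4}  [seen]
{1,2,4} --a--> {1,2,3,4,5}  [new]
{1,2,4} --b--> {1,4,5}  [new]
{1,2,4} --c--> {1,2,4}  [seen]
{1,3,4} --a--> {1,2,3,4,5}  [seen]
{1,3,4} --b--> {1,2,4}  [seen]
{1,3,4} --c--> {1,2,4,5}  [new]
{1,2,3,4,5} --a--> {1,2,3,4,5}  [seen]
{1,2,3,4,5} --b--> {1,2,4,5}  [seen]
{1,2,3,4,5} --c--> {1,2,3,4,5}  [seen]
{1,4,5} --a--> {1,3,4}  [seen]
{1,4,5} --b--> {1,4}  [seen]
{1,4,5} --c--> {1,2,3,4,5}  [seen]
{1,2,4,5} --a--> {1,2,3,4,5}  [seen]
{1,2,4,5} --b--> {1,4,5}  [seen]
{1,2,4,5} --c--> {1,2,3,4,5}  [seen]
Reachable DFA states: {1}, {1,4}, {1,2,4}, {1,3,4}, {1,2,3,4,5}, {1,4,5}, {1,2,4,5}.
{1,3,4,5} is not among them.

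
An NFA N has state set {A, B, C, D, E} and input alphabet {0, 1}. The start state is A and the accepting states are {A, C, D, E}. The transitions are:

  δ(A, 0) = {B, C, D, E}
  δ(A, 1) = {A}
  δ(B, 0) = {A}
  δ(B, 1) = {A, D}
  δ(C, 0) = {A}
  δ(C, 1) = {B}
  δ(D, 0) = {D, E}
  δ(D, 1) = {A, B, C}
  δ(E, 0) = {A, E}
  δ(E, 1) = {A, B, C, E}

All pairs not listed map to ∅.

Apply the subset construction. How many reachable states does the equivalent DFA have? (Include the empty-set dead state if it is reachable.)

Start state of the DFA: {A}.
{A} --0--> {B, C, D, E}  [new]
{A} --1--> {A}  [seen]
{B, C, D, E} --0--> {A, D, E}  [new]
{B, C, D, E} --1--> {A, B, C, D, E}  [new]
{A, D, E} --0--> {A, B, C, D, E}  [seen]
{A, D, E} --1--> {A, B, C, E}  [new]
{A, B, C, D, E} --0--> {A, B, C, D, E}  [seen]
{A, B, C, D, E} --1--> {A, B, C, D, E}  [seen]
{A, B, C, E} --0--> {A, B, C, D, E}  [seen]
{A, B, C, E} --1--> {A, B, C, D, E}  [seen]
Reachable DFA states: {A}, {B, C, D, E}, {A, D, E}, {A, B, C, D, E}, {A, B, C, E}.

5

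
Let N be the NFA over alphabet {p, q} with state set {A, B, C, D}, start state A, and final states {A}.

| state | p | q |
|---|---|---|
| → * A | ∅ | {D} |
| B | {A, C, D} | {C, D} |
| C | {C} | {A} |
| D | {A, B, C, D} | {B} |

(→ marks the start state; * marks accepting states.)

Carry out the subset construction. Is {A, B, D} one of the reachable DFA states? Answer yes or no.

yes

Start state of the DFA: {A}.
{A} --p--> ∅  [new]
{A} --q--> {D}  [new]
∅ --p--> ∅  [seen]
∅ --q--> ∅  [seen]
{D} --p--> {A, B, C, D}  [new]
{D} --q--> {B}  [new]
{A, B, C, D} --p--> {A, B, C, D}  [seen]
{A, B, C, D} --q--> {A, B, C, D}  [seen]
{B} --p--> {A, C, D}  [new]
{B} --q--> {C, D}  [new]
{A, C, D} --p--> {A, B, C, D}  [seen]
{A, C, D} --q--> {A, B, D}  [new]
{C, D} --p--> {A, B, C, D}  [seen]
{C, D} --q--> {A, B}  [new]
{A, B, D} --p--> {A, B, C, D}  [seen]
{A, B, D} --q--> {B, C, D}  [new]
{A, B} --p--> {A, C, D}  [seen]
{A, B} --q--> {C, D}  [seen]
{B, C, D} --p--> {A, B, C, D}  [seen]
{B, C, D} --q--> {A, B, C, D}  [seen]
Reachable DFA states: {A}, ∅, {D}, {A, B, C, D}, {B}, {A, C, D}, {C, D}, {A, B, D}, {A, B}, {B, C, D}.
{A, B, D} is among them.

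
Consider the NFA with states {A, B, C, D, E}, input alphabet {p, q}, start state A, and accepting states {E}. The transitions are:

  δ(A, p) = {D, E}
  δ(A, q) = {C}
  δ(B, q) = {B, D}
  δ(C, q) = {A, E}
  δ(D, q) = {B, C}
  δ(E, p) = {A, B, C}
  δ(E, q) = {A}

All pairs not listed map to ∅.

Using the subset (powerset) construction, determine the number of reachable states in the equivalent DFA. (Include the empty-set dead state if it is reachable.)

Start state of the DFA: {A}.
{A} --p--> {D, E}  [new]
{A} --q--> {C}  [new]
{D, E} --p--> {A, B, C}  [new]
{D, E} --q--> {A, B, C}  [seen]
{C} --p--> ∅  [new]
{C} --q--> {A, E}  [new]
{A, B, C} --p--> {D, E}  [seen]
{A, B, C} --q--> {A, B, C, D, E}  [new]
∅ --p--> ∅  [seen]
∅ --q--> ∅  [seen]
{A, E} --p--> {A, B, C, D, E}  [seen]
{A, E} --q--> {A, C}  [new]
{A, B, C, D, E} --p--> {A, B, C, D, E}  [seen]
{A, B, C, D, E} --q--> {A, B, C, D, E}  [seen]
{A, C} --p--> {D, E}  [seen]
{A, C} --q--> {A, C, E}  [new]
{A, C, E} --p--> {A, B, C, D, E}  [seen]
{A, C, E} --q--> {A, C, E}  [seen]
Reachable DFA states: {A}, {D, E}, {C}, {A, B, C}, ∅, {A, E}, {A, B, C, D, E}, {A, C}, {A, C, E}.

9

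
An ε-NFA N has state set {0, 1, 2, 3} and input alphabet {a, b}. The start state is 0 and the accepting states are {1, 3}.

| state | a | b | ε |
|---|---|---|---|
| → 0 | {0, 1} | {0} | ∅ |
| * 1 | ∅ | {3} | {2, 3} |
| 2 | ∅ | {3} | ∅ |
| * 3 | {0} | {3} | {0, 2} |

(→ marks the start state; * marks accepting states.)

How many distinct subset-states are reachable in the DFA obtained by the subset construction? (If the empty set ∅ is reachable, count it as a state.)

3

Start state of the DFA: {0} (ε-closure of the NFA start).
{0} --a--> {0, 1, 2, 3}  [new]
{0} --b--> {0}  [seen]
{0, 1, 2, 3} --a--> {0, 1, 2, 3}  [seen]
{0, 1, 2, 3} --b--> {0, 2, 3}  [new]
{0, 2, 3} --a--> {0, 1, 2, 3}  [seen]
{0, 2, 3} --b--> {0, 2, 3}  [seen]
Reachable DFA states: {0}, {0, 1, 2, 3}, {0, 2, 3}.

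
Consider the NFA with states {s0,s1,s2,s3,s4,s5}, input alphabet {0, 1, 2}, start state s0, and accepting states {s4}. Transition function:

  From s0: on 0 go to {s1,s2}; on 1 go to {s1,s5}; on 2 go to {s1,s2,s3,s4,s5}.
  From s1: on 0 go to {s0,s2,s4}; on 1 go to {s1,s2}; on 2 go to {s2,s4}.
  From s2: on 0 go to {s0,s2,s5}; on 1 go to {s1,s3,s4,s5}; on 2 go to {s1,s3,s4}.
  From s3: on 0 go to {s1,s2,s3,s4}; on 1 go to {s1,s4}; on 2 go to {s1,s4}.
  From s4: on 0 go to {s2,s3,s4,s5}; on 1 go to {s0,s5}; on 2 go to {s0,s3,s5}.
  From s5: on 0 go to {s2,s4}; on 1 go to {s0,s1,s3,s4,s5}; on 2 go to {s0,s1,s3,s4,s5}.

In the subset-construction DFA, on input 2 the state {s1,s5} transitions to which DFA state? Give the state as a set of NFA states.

{s0,s1,s2,s3,s4,s5}

δ(s1,2) = {s2,s4}; δ(s5,2) = {s0,s1,s3,s4,s5}.
Union: {s0,s1,s2,s3,s4,s5}.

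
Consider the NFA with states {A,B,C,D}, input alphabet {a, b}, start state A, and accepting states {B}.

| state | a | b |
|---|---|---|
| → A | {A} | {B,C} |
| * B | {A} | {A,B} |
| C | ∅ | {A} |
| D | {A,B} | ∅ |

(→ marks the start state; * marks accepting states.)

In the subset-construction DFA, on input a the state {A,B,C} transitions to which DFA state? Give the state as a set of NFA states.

{A}

δ(A,a) = {A}; δ(B,a) = {A}; δ(C,a) = ∅.
Union: {A}.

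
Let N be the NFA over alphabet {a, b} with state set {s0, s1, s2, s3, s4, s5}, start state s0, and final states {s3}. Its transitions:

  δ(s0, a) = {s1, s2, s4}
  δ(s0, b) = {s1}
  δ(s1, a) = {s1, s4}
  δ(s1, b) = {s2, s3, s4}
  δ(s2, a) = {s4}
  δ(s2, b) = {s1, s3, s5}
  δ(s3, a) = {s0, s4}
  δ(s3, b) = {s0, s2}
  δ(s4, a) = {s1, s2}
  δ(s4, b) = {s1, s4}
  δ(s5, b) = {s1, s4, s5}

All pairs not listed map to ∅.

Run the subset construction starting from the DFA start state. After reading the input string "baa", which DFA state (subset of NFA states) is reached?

Start: {s0}.
δ(s0,b) = {s1}.
Union: {s1}.
After b: {s1}.
δ(s1,a) = {s1, s4}.
Union: {s1, s4}.
After a: {s1, s4}.
δ(s1,a) = {s1, s4}; δ(s4,a) = {s1, s2}.
Union: {s1, s2, s4}.
After a: {s1, s2, s4}.

{s1, s2, s4}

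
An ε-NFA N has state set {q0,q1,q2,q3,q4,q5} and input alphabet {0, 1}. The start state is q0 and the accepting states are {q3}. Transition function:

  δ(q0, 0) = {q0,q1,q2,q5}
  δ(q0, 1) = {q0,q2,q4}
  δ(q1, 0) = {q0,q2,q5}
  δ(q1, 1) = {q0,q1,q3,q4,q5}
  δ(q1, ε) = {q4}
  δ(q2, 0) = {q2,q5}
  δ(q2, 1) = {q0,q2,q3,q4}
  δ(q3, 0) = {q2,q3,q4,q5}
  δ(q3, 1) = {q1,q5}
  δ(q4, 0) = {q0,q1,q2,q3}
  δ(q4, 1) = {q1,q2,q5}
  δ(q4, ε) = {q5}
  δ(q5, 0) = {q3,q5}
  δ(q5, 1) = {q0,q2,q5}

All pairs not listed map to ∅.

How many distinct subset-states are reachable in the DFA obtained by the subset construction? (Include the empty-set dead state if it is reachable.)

4

Start state of the DFA: {q0} (ε-closure of the NFA start).
{q0} --0--> {q0,q1,q2,q4,q5}  [new]
{q0} --1--> {q0,q2,q4,q5}  [new]
{q0,q1,q2,q4,q5} --0--> {q0,q1,q2,q3,q4,q5}  [new]
{q0,q1,q2,q4,q5} --1--> {q0,q1,q2,q3,q4,q5}  [seen]
{q0,q2,q4,q5} --0--> {q0,q1,q2,q3,q4,q5}  [seen]
{q0,q2,q4,q5} --1--> {q0,q1,q2,q3,q4,q5}  [seen]
{q0,q1,q2,q3,q4,q5} --0--> {q0,q1,q2,q3,q4,q5}  [seen]
{q0,q1,q2,q3,q4,q5} --1--> {q0,q1,q2,q3,q4,q5}  [seen]
Reachable DFA states: {q0}, {q0,q1,q2,q4,q5}, {q0,q2,q4,q5}, {q0,q1,q2,q3,q4,q5}.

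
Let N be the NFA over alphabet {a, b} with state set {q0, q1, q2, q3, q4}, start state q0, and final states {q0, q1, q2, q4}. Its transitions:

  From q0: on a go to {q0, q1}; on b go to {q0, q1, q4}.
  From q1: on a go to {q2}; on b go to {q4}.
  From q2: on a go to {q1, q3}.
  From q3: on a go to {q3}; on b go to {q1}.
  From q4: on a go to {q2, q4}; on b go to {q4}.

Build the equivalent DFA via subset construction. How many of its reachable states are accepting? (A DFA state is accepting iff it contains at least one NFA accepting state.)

Start state of the DFA: {q0}.
{q0} --a--> {q0, q1}  [new]
{q0} --b--> {q0, q1, q4}  [new]
{q0, q1} --a--> {q0, q1, q2}  [new]
{q0, q1} --b--> {q0, q1, q4}  [seen]
{q0, q1, q4} --a--> {q0, q1, q2, q4}  [new]
{q0, q1, q4} --b--> {q0, q1, q4}  [seen]
{q0, q1, q2} --a--> {q0, q1, q2, q3}  [new]
{q0, q1, q2} --b--> {q0, q1, q4}  [seen]
{q0, q1, q2, q4} --a--> {q0, q1, q2, q3, q4}  [new]
{q0, q1, q2, q4} --b--> {q0, q1, q4}  [seen]
{q0, q1, q2, q3} --a--> {q0, q1, q2, q3}  [seen]
{q0, q1, q2, q3} --b--> {q0, q1, q4}  [seen]
{q0, q1, q2, q3, q4} --a--> {q0, q1, q2, q3, q4}  [seen]
{q0, q1, q2, q3, q4} --b--> {q0, q1, q4}  [seen]
Reachable DFA states: {q0}, {q0, q1}, {q0, q1, q4}, {q0, q1, q2}, {q0, q1, q2, q4}, {q0, q1, q2, q3}, {q0, q1, q2, q3, q4}.
Accepting DFA states (contain an NFA accepting state): {q0}, {q0, q1}, {q0, q1, q4}, {q0, q1, q2}, {q0, q1, q2, q4}, {q0, q1, q2, q3}, {q0, q1, q2, q3, q4}.

7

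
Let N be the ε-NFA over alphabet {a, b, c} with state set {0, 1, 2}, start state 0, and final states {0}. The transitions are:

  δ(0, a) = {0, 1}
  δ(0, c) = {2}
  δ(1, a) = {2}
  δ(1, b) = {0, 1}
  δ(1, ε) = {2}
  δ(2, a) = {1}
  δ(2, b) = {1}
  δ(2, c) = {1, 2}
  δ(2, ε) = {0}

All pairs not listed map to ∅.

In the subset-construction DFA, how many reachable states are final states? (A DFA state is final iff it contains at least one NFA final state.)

3

Start state of the DFA: {0} (ε-closure of the NFA start).
{0} --a--> {0, 1, 2}  [new]
{0} --b--> ∅  [new]
{0} --c--> {0, 2}  [new]
{0, 1, 2} --a--> {0, 1, 2}  [seen]
{0, 1, 2} --b--> {0, 1, 2}  [seen]
{0, 1, 2} --c--> {0, 1, 2}  [seen]
∅ --a--> ∅  [seen]
∅ --b--> ∅  [seen]
∅ --c--> ∅  [seen]
{0, 2} --a--> {0, 1, 2}  [seen]
{0, 2} --b--> {0, 1, 2}  [seen]
{0, 2} --c--> {0, 1, 2}  [seen]
Reachable DFA states: {0}, {0, 1, 2}, ∅, {0, 2}.
Accepting DFA states (contain an NFA accepting state): {0}, {0, 1, 2}, {0, 2}.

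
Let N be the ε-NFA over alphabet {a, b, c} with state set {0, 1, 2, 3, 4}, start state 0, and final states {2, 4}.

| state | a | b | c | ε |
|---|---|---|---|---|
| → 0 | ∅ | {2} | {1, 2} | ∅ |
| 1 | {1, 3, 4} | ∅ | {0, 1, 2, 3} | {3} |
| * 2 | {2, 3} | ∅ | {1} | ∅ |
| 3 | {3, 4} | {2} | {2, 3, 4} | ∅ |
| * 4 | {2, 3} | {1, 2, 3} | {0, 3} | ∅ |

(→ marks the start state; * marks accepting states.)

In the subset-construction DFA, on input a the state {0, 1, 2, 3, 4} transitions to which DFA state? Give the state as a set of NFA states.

δ(0,a) = ∅; δ(1,a) = {1, 3, 4}; δ(2,a) = {2, 3}; δ(3,a) = {3, 4}; δ(4,a) = {2, 3}.
Union: {1, 2, 3, 4}.

{1, 2, 3, 4}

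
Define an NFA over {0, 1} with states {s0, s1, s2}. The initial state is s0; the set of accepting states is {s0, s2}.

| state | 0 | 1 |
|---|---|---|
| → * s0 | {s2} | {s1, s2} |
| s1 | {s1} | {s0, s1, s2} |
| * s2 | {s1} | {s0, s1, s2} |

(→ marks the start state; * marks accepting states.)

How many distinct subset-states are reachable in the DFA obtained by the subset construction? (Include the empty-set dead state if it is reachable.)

Start state of the DFA: {s0}.
{s0} --0--> {s2}  [new]
{s0} --1--> {s1, s2}  [new]
{s2} --0--> {s1}  [new]
{s2} --1--> {s0, s1, s2}  [new]
{s1, s2} --0--> {s1}  [seen]
{s1, s2} --1--> {s0, s1, s2}  [seen]
{s1} --0--> {s1}  [seen]
{s1} --1--> {s0, s1, s2}  [seen]
{s0, s1, s2} --0--> {s1, s2}  [seen]
{s0, s1, s2} --1--> {s0, s1, s2}  [seen]
Reachable DFA states: {s0}, {s2}, {s1, s2}, {s1}, {s0, s1, s2}.

5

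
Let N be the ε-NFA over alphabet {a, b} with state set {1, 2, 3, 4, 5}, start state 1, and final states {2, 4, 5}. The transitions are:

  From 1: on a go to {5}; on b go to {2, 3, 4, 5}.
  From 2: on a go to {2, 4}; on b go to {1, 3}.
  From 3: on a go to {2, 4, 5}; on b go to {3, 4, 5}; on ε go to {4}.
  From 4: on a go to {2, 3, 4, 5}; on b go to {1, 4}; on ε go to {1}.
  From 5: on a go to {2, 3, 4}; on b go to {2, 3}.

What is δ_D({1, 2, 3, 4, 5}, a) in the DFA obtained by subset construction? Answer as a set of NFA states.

{1, 2, 3, 4, 5}

δ(1,a) = {5}; δ(2,a) = {2, 4}; δ(3,a) = {2, 4, 5}; δ(4,a) = {2, 3, 4, 5}; δ(5,a) = {2, 3, 4}.
Union: {2, 3, 4, 5}.
ε-closure gives {1, 2, 3, 4, 5}.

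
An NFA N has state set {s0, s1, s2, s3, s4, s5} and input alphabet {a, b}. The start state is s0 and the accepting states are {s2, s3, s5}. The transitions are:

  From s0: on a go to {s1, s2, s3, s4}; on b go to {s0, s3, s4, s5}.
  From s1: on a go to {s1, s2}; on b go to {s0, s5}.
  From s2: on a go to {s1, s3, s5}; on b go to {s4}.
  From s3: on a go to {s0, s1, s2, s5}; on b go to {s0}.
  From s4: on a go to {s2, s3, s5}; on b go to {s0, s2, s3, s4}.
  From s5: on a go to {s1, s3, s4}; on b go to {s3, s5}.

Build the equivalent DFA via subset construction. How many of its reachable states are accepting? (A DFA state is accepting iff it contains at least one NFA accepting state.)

Start state of the DFA: {s0}.
{s0} --a--> {s1, s2, s3, s4}  [new]
{s0} --b--> {s0, s3, s4, s5}  [new]
{s1, s2, s3, s4} --a--> {s0, s1, s2, s3, s5}  [new]
{s1, s2, s3, s4} --b--> {s0, s2, s3, s4, s5}  [new]
{s0, s3, s4, s5} --a--> {s0, s1, s2, s3, s4, s5}  [new]
{s0, s3, s4, s5} --b--> {s0, s2, s3, s4, s5}  [seen]
{s0, s1, s2, s3, s5} --a--> {s0, s1, s2, s3, s4, s5}  [seen]
{s0, s1, s2, s3, s5} --b--> {s0, s3, s4, s5}  [seen]
{s0, s2, s3, s4, s5} --a--> {s0, s1, s2, s3, s4, s5}  [seen]
{s0, s2, s3, s4, s5} --b--> {s0, s2, s3, s4, s5}  [seen]
{s0, s1, s2, s3, s4, s5} --a--> {s0, s1, s2, s3, s4, s5}  [seen]
{s0, s1, s2, s3, s4, s5} --b--> {s0, s2, s3, s4, s5}  [seen]
Reachable DFA states: {s0}, {s1, s2, s3, s4}, {s0, s3, s4, s5}, {s0, s1, s2, s3, s5}, {s0, s2, s3, s4, s5}, {s0, s1, s2, s3, s4, s5}.
Accepting DFA states (contain an NFA accepting state): {s1, s2, s3, s4}, {s0, s3, s4, s5}, {s0, s1, s2, s3, s5}, {s0, s2, s3, s4, s5}, {s0, s1, s2, s3, s4, s5}.

5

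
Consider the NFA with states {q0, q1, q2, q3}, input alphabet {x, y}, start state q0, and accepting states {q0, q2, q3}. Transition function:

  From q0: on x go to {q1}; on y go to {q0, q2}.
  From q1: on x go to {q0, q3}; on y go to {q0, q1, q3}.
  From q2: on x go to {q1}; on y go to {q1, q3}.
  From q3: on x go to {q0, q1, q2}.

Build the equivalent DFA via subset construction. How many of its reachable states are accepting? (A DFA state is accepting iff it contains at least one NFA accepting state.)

Start state of the DFA: {q0}.
{q0} --x--> {q1}  [new]
{q0} --y--> {q0, q2}  [new]
{q1} --x--> {q0, q3}  [new]
{q1} --y--> {q0, q1, q3}  [new]
{q0, q2} --x--> {q1}  [seen]
{q0, q2} --y--> {q0, q1, q2, q3}  [new]
{q0, q3} --x--> {q0, q1, q2}  [new]
{q0, q3} --y--> {q0, q2}  [seen]
{q0, q1, q3} --x--> {q0, q1, q2, q3}  [seen]
{q0, q1, q3} --y--> {q0, q1, q2, q3}  [seen]
{q0, q1, q2, q3} --x--> {q0, q1, q2, q3}  [seen]
{q0, q1, q2, q3} --y--> {q0, q1, q2, q3}  [seen]
{q0, q1, q2} --x--> {q0, q1, q3}  [seen]
{q0, q1, q2} --y--> {q0, q1, q2, q3}  [seen]
Reachable DFA states: {q0}, {q1}, {q0, q2}, {q0, q3}, {q0, q1, q3}, {q0, q1, q2, q3}, {q0, q1, q2}.
Accepting DFA states (contain an NFA accepting state): {q0}, {q0, q2}, {q0, q3}, {q0, q1, q3}, {q0, q1, q2, q3}, {q0, q1, q2}.

6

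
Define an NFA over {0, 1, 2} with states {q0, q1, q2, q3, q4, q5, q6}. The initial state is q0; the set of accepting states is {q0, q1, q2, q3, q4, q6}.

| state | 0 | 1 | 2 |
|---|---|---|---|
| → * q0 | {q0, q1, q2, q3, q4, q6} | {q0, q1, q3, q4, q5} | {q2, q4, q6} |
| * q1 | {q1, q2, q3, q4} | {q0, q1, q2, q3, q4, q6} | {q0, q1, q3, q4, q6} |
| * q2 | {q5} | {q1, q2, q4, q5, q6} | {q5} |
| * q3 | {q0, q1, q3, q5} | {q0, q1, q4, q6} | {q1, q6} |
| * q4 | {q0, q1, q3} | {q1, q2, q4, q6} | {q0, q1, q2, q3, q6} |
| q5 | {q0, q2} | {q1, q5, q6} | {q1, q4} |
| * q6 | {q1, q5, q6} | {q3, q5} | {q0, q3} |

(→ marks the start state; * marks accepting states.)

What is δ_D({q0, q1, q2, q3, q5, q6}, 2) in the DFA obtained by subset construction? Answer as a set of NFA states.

{q0, q1, q2, q3, q4, q5, q6}

δ(q0,2) = {q2, q4, q6}; δ(q1,2) = {q0, q1, q3, q4, q6}; δ(q2,2) = {q5}; δ(q3,2) = {q1, q6}; δ(q5,2) = {q1, q4}; δ(q6,2) = {q0, q3}.
Union: {q0, q1, q2, q3, q4, q5, q6}.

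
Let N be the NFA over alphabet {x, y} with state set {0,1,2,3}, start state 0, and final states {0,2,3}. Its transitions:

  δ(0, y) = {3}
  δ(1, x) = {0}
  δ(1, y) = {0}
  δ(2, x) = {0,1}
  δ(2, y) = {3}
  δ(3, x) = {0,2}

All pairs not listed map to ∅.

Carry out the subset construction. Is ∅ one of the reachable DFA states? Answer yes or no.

yes

Start state of the DFA: {0}.
{0} --x--> ∅  [new]
{0} --y--> {3}  [new]
∅ --x--> ∅  [seen]
∅ --y--> ∅  [seen]
{3} --x--> {0,2}  [new]
{3} --y--> ∅  [seen]
{0,2} --x--> {0,1}  [new]
{0,2} --y--> {3}  [seen]
{0,1} --x--> {0}  [seen]
{0,1} --y--> {0,3}  [new]
{0,3} --x--> {0,2}  [seen]
{0,3} --y--> {3}  [seen]
Reachable DFA states: {0}, ∅, {3}, {0,2}, {0,1}, {0,3}.
∅ is among them.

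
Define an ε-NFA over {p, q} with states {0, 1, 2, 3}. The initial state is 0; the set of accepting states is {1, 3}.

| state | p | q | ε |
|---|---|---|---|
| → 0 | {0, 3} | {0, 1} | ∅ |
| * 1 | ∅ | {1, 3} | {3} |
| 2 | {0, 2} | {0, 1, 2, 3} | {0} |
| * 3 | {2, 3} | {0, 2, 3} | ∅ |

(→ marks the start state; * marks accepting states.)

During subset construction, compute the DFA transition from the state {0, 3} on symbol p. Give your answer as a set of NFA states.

{0, 2, 3}

δ(0,p) = {0, 3}; δ(3,p) = {2, 3}.
Union: {0, 2, 3}.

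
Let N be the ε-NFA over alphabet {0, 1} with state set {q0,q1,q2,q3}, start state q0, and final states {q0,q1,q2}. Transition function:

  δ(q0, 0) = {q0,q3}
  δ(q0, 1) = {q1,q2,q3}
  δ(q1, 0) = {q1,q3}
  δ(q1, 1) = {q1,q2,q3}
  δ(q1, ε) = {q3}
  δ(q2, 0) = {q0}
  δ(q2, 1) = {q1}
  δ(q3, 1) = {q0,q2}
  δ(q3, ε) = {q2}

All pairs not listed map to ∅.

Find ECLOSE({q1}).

Begin with {q1}.
q1 →ε {q3}; add q3.
q3 →ε {q2}; add q2.
ε-closure = {q1,q2,q3}.

{q1,q2,q3}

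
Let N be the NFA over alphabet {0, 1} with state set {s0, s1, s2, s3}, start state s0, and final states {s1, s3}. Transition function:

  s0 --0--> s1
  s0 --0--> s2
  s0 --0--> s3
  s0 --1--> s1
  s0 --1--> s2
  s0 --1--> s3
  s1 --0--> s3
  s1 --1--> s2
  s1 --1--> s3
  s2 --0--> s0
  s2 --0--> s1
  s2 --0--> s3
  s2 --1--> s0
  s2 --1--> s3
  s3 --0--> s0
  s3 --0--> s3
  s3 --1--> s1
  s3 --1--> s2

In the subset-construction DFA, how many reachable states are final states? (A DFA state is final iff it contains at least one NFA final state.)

3

Start state of the DFA: {s0}.
{s0} --0--> {s1, s2, s3}  [new]
{s0} --1--> {s1, s2, s3}  [seen]
{s1, s2, s3} --0--> {s0, s1, s3}  [new]
{s1, s2, s3} --1--> {s0, s1, s2, s3}  [new]
{s0, s1, s3} --0--> {s0, s1, s2, s3}  [seen]
{s0, s1, s3} --1--> {s1, s2, s3}  [seen]
{s0, s1, s2, s3} --0--> {s0, s1, s2, s3}  [seen]
{s0, s1, s2, s3} --1--> {s0, s1, s2, s3}  [seen]
Reachable DFA states: {s0}, {s1, s2, s3}, {s0, s1, s3}, {s0, s1, s2, s3}.
Accepting DFA states (contain an NFA accepting state): {s1, s2, s3}, {s0, s1, s3}, {s0, s1, s2, s3}.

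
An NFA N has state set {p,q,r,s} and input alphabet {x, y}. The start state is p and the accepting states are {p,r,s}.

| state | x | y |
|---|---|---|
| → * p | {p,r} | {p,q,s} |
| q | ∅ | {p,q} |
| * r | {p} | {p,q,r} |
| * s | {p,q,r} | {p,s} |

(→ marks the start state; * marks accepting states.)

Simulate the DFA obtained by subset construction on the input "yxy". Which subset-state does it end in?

Start: {p}.
δ(p,y) = {p,q,s}.
Union: {p,q,s}.
After y: {p,q,s}.
δ(p,x) = {p,r}; δ(q,x) = ∅; δ(s,x) = {p,q,r}.
Union: {p,q,r}.
After x: {p,q,r}.
δ(p,y) = {p,q,s}; δ(q,y) = {p,q}; δ(r,y) = {p,q,r}.
Union: {p,q,r,s}.
After y: {p,q,r,s}.

{p,q,r,s}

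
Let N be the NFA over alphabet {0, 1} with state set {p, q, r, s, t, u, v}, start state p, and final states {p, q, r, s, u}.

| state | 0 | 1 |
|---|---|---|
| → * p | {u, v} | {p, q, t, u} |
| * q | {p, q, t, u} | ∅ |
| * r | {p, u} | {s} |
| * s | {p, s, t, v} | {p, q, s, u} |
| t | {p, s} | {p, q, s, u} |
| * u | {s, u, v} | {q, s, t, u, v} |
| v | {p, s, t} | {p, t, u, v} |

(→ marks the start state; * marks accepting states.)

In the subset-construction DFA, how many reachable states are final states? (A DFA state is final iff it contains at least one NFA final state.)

Start state of the DFA: {p}.
{p} --0--> {u, v}  [new]
{p} --1--> {p, q, t, u}  [new]
{u, v} --0--> {p, s, t, u, v}  [new]
{u, v} --1--> {p, q, s, t, u, v}  [new]
{p, q, t, u} --0--> {p, q, s, t, u, v}  [seen]
{p, q, t, u} --1--> {p, q, s, t, u, v}  [seen]
{p, s, t, u, v} --0--> {p, s, t, u, v}  [seen]
{p, s, t, u, v} --1--> {p, q, s, t, u, v}  [seen]
{p, q, s, t, u, v} --0--> {p, q, s, t, u, v}  [seen]
{p, q, s, t, u, v} --1--> {p, q, s, t, u, v}  [seen]
Reachable DFA states: {p}, {u, v}, {p, q, t, u}, {p, s, t, u, v}, {p, q, s, t, u, v}.
Accepting DFA states (contain an NFA accepting state): {p}, {u, v}, {p, q, t, u}, {p, s, t, u, v}, {p, q, s, t, u, v}.

5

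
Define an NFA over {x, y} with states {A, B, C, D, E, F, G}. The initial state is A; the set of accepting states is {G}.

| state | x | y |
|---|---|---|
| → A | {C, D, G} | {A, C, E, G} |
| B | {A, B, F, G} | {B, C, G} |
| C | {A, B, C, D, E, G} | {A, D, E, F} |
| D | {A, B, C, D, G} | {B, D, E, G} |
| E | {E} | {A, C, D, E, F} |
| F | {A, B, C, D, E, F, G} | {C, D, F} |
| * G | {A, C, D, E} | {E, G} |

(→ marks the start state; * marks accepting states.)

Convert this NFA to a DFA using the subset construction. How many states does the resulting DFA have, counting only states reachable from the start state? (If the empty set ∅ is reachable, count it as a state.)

Start state of the DFA: {A}.
{A} --x--> {C, D, G}  [new]
{A} --y--> {A, C, E, G}  [new]
{C, D, G} --x--> {A, B, C, D, E, G}  [new]
{C, D, G} --y--> {A, B, D, E, F, G}  [new]
{A, C, E, G} --x--> {A, B, C, D, E, G}  [seen]
{A, C, E, G} --y--> {A, C, D, E, F, G}  [new]
{A, B, C, D, E, G} --x--> {A, B, C, D, E, F, G}  [new]
{A, B, C, D, E, G} --y--> {A, B, C, D, E, F, G}  [seen]
{A, B, D, E, F, G} --x--> {A, B, C, D, E, F, G}  [seen]
{A, B, D, E, F, G} --y--> {A, B, C, D, E, F, G}  [seen]
{A, C, D, E, F, G} --x--> {A, B, C, D, E, F, G}  [seen]
{A, C, D, E, F, G} --y--> {A, B, C, D, E, F, G}  [seen]
{A, B, C, D, E, F, G} --x--> {A, B, C, D, E, F, G}  [seen]
{A, B, C, D, E, F, G} --y--> {A, B, C, D, E, F, G}  [seen]
Reachable DFA states: {A}, {C, D, G}, {A, C, E, G}, {A, B, C, D, E, G}, {A, B, D, E, F, G}, {A, C, D, E, F, G}, {A, B, C, D, E, F, G}.

7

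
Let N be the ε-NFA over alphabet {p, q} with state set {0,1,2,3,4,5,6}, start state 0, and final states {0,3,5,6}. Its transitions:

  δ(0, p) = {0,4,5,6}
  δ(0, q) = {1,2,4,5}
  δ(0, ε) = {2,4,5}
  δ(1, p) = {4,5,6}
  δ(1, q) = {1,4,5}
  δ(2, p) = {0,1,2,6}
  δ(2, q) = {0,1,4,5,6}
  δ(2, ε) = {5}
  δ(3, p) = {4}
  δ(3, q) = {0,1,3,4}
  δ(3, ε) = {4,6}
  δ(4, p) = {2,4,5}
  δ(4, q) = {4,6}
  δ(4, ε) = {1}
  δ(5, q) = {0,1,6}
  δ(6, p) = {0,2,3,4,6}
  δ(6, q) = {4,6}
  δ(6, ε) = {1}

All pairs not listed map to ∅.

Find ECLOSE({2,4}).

{1,2,4,5}

Begin with {2,4}.
2 →ε {5}; add 5.
4 →ε {1}; add 1.
ε-closure = {1,2,4,5}.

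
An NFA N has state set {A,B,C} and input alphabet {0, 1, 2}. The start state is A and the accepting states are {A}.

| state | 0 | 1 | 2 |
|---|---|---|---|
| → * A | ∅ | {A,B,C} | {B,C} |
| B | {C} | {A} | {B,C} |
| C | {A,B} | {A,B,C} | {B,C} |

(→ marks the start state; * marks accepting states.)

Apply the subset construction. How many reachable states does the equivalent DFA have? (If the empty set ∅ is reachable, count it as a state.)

Start state of the DFA: {A}.
{A} --0--> ∅  [new]
{A} --1--> {A,B,C}  [new]
{A} --2--> {B,C}  [new]
∅ --0--> ∅  [seen]
∅ --1--> ∅  [seen]
∅ --2--> ∅  [seen]
{A,B,C} --0--> {A,B,C}  [seen]
{A,B,C} --1--> {A,B,C}  [seen]
{A,B,C} --2--> {B,C}  [seen]
{B,C} --0--> {A,B,C}  [seen]
{B,C} --1--> {A,B,C}  [seen]
{B,C} --2--> {B,C}  [seen]
Reachable DFA states: {A}, ∅, {A,B,C}, {B,C}.

4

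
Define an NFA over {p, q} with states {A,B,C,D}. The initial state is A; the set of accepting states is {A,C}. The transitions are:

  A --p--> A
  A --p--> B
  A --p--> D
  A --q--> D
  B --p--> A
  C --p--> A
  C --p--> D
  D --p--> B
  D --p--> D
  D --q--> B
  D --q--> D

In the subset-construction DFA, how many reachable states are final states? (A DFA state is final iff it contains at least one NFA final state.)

2

Start state of the DFA: {A}.
{A} --p--> {A,B,D}  [new]
{A} --q--> {D}  [new]
{A,B,D} --p--> {A,B,D}  [seen]
{A,B,D} --q--> {B,D}  [new]
{D} --p--> {B,D}  [seen]
{D} --q--> {B,D}  [seen]
{B,D} --p--> {A,B,D}  [seen]
{B,D} --q--> {B,D}  [seen]
Reachable DFA states: {A}, {A,B,D}, {D}, {B,D}.
Accepting DFA states (contain an NFA accepting state): {A}, {A,B,D}.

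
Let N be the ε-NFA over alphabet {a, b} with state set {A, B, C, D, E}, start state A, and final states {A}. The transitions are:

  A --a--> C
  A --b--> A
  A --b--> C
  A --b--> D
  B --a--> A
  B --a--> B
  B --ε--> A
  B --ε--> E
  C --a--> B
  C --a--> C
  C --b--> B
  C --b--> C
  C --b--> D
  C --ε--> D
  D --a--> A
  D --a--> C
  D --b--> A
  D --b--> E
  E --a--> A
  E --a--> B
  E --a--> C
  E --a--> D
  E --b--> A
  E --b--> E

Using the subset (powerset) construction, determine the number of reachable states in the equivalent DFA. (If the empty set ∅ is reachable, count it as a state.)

4

Start state of the DFA: {A} (ε-closure of the NFA start).
{A} --a--> {C, D}  [new]
{A} --b--> {A, C, D}  [new]
{C, D} --a--> {A, B, C, D, E}  [new]
{C, D} --b--> {A, B, C, D, E}  [seen]
{A, C, D} --a--> {A, B, C, D, E}  [seen]
{A, C, D} --b--> {A, B, C, D, E}  [seen]
{A, B, C, D, E} --a--> {A, B, C, D, E}  [seen]
{A, B, C, D, E} --b--> {A, B, C, D, E}  [seen]
Reachable DFA states: {A}, {C, D}, {A, C, D}, {A, B, C, D, E}.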